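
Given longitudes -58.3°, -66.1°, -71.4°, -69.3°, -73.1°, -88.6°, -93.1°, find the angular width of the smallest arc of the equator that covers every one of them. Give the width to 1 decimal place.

34.8°

Sort the longitudes: -93.1°, -88.6°, -73.1°, -71.4°, -69.3°, -66.1°, -58.3°.
Eastward gaps between consecutive values (wrapping around): 4.5°, 15.5°, 1.7°, 2.1°, 3.2°, 7.8°, 325.2°.
Largest gap = 325.2° ⇒ minimal covering band is its complement: 360° − 325.2° = 34.8°.
Band runs from -93.1° eastward to -58.3°.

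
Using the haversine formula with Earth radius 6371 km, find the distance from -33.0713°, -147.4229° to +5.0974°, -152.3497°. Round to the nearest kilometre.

Δλ = -152.3497 − -147.4229 = -4.9268°.
Δφ = 5.0974 − -33.0713 = 38.1687°.
a = sin²(Δφ/2) + cos φ₁ · cos φ₂ · sin²(Δλ/2) = 0.108445.
c = 2·atan2(√a, √(1−a)) = 0.67114 rad → d = 6371·c ≈ 4275.86 km.

4276 km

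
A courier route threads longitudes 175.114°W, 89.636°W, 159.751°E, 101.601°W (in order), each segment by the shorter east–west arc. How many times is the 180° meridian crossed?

2

Leg 1: -175.114° → -89.636°, shortest Δλ = 85.478° (east) — does not cross 180°.
Leg 2: -89.636° → +159.751°, shortest Δλ = -110.613° (west) — crosses 180°.
Leg 3: +159.751° → -101.601°, shortest Δλ = 98.648° (east) — crosses 180°.
Total crossings: 2.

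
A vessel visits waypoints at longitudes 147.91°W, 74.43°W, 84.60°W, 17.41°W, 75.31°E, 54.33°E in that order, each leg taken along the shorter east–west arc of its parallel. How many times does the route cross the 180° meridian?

Leg 1: -147.91° → -74.43°, shortest Δλ = 73.48° (east) — does not cross 180°.
Leg 2: -74.43° → -84.60°, shortest Δλ = -10.17° (west) — does not cross 180°.
Leg 3: -84.60° → -17.41°, shortest Δλ = 67.19° (east) — does not cross 180°.
Leg 4: -17.41° → +75.31°, shortest Δλ = 92.72° (east) — does not cross 180°.
Leg 5: +75.31° → +54.33°, shortest Δλ = -20.98° (west) — does not cross 180°.
Total crossings: 0.

0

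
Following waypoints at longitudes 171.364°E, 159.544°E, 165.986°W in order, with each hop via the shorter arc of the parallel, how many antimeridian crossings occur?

1

Leg 1: +171.364° → +159.544°, shortest Δλ = -11.82° (west) — does not cross 180°.
Leg 2: +159.544° → -165.986°, shortest Δλ = 34.47° (east) — crosses 180°.
Total crossings: 1.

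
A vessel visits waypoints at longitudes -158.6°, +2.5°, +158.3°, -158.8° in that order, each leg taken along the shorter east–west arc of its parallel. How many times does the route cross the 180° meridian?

1

Leg 1: -158.6° → +2.5°, shortest Δλ = 161.1° (east) — does not cross 180°.
Leg 2: +2.5° → +158.3°, shortest Δλ = 155.8° (east) — does not cross 180°.
Leg 3: +158.3° → -158.8°, shortest Δλ = 42.9° (east) — crosses 180°.
Total crossings: 1.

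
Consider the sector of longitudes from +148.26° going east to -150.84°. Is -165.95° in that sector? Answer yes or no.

Yes

Band width going east from +148.26° to -150.84°: ((-150.84 − 148.26) mod 360) = 60.90°.
Offset of -165.95° east of the west edge: ((-165.95 − 148.26) mod 360) = 45.79°.
45.79° ≤ 60.90° ⇒ inside.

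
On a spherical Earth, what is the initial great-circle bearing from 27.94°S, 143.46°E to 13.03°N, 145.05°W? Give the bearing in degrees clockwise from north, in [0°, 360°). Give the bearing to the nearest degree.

70°

Δλ = -145.05 − 143.46 = -288.51°; wrapped into (−180°, 180°]: 71.49°.
θ = atan2( sin Δλ · cos φ₂ , cos φ₁ · sin φ₂ − sin φ₁ · cos φ₂ · cos Δλ )
  = atan2(0.92385, 0.34410) = 69.572° → normalised to [0°, 360°): 69.572°.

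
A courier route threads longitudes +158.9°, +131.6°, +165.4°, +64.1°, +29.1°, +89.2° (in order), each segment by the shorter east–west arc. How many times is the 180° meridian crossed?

0

Leg 1: +158.9° → +131.6°, shortest Δλ = -27.3° (west) — does not cross 180°.
Leg 2: +131.6° → +165.4°, shortest Δλ = 33.8° (east) — does not cross 180°.
Leg 3: +165.4° → +64.1°, shortest Δλ = -101.3° (west) — does not cross 180°.
Leg 4: +64.1° → +29.1°, shortest Δλ = -35.0° (west) — does not cross 180°.
Leg 5: +29.1° → +89.2°, shortest Δλ = 60.1° (east) — does not cross 180°.
Total crossings: 0.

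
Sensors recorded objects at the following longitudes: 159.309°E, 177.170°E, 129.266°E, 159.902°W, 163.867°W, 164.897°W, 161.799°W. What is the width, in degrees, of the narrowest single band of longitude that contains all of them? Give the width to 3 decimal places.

Sort the longitudes: -164.897°, -163.867°, -161.799°, -159.902°, +129.266°, +159.309°, +177.170°.
Eastward gaps between consecutive values (wrapping around): 1.030°, 2.068°, 1.897°, 289.168°, 30.043°, 17.861°, 17.933°.
Largest gap = 289.168° ⇒ minimal covering band is its complement: 360° − 289.168° = 70.832°.
Band runs from +129.266° eastward to -159.902°, crossing the antimeridian.

70.832°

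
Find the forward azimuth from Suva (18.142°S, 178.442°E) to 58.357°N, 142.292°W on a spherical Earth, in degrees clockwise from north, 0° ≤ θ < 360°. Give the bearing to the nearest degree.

20°

Δλ = -142.292 − 178.442 = -320.734°; wrapped into (−180°, 180°]: 39.266°.
θ = atan2( sin Δλ · cos φ₂ , cos φ₁ · sin φ₂ − sin φ₁ · cos φ₂ · cos Δλ )
  = atan2(0.33205, 0.93548) = 19.542° → normalised to [0°, 360°): 19.542°.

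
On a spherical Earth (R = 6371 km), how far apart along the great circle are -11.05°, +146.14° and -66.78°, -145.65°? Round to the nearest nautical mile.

Δλ = -145.65 − 146.14 = -291.79°; wrapped into (−180°, 180°]: 68.21°.
Δφ = -66.78 − -11.05 = -55.73°.
a = sin²(Δφ/2) + cos φ₁ · cos φ₂ · sin²(Δλ/2) = 0.340110.
c = 2·atan2(√a, √(1−a)) = 1.24530 rad → d = 6371·c ≈ 7933.80 km ≈ 4283.91 nmi.

4284 nmi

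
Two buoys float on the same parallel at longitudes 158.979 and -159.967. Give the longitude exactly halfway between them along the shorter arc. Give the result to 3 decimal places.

Signed shortest Δλ from +158.979° to -159.967° is +41.054°.
Midpoint longitude = +158.979° + (+41.054°)/2 = +158.979° + 20.527° = +179.506°.
(The naïve average (+158.979 + -159.967)/2 = -0.494° is on the wrong side of the globe.)

+179.506°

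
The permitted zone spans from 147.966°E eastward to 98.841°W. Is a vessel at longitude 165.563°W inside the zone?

Band width going east from +147.966° to -98.841°: ((-98.841 − 147.966) mod 360) = 113.193°.
Offset of -165.563° east of the west edge: ((-165.563 − 147.966) mod 360) = 46.471°.
46.471° ≤ 113.193° ⇒ inside.

Yes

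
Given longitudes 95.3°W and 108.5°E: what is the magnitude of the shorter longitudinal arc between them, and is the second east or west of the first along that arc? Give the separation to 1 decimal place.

156.2° west

Raw difference: 108.5 − -95.3 = 203.8°.
Normalise into (−180°, 180°]: 203.8° − 360° = -156.2°.
Negative ⇒ the second point lies to the west; separation 156.2°.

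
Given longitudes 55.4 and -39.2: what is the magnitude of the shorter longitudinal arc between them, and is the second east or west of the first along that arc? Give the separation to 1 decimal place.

94.6° west

Raw difference: -39.2 − 55.4 = -94.6°.
Normalise into (−180°, 180°]: -94.6° stays -94.6°.
Negative ⇒ the second point lies to the west; separation 94.6°.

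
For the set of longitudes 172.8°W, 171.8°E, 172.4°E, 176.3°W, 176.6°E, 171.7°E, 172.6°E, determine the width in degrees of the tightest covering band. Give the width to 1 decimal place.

Sort the longitudes: -176.3°, -172.8°, +171.7°, +171.8°, +172.4°, +172.6°, +176.6°.
Eastward gaps between consecutive values (wrapping around): 3.5°, 344.5°, 0.1°, 0.6°, 0.2°, 4.0°, 7.1°.
Largest gap = 344.5° ⇒ minimal covering band is its complement: 360° − 344.5° = 15.5°.
Band runs from +171.7° eastward to -172.8°, crossing the antimeridian.

15.5°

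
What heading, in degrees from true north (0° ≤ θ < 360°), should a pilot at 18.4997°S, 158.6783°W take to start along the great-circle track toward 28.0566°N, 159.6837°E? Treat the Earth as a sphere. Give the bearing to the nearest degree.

Δλ = 159.6837 − -158.6783 = 318.3620°; wrapped into (−180°, 180°]: -41.6380°.
θ = atan2( sin Δλ · cos φ₂ , cos φ₁ · sin φ₂ − sin φ₁ · cos φ₂ · cos Δλ )
  = atan2(-0.58634, 0.65531) = -41.821° → normalised to [0°, 360°): 318.179°.

318°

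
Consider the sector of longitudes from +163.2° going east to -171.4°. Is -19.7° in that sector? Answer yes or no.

Band width going east from +163.2° to -171.4°: ((-171.4 − 163.2) mod 360) = 25.4°.
Offset of -19.7° east of the west edge: ((-19.7 − 163.2) mod 360) = 177.1°.
177.1° > 25.4° ⇒ outside.

No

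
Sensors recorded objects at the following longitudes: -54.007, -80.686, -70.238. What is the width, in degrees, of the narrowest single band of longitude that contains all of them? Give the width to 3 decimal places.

Sort the longitudes: -80.686°, -70.238°, -54.007°.
Eastward gaps between consecutive values (wrapping around): 10.448°, 16.231°, 333.321°.
Largest gap = 333.321° ⇒ minimal covering band is its complement: 360° − 333.321° = 26.679°.
Band runs from -80.686° eastward to -54.007°.

26.679°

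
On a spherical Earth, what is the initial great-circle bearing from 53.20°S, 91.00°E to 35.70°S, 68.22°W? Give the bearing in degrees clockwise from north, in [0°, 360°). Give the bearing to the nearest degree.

197°

Δλ = -68.22 − 91.00 = -159.22°.
θ = atan2( sin Δλ · cos φ₂ , cos φ₁ · sin φ₂ − sin φ₁ · cos φ₂ · cos Δλ )
  = atan2(-0.28811, -0.95752) = -163.254° → normalised to [0°, 360°): 196.746°.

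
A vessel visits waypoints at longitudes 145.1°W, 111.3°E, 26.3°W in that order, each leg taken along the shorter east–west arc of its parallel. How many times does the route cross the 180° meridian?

1

Leg 1: -145.1° → +111.3°, shortest Δλ = -103.6° (west) — crosses 180°.
Leg 2: +111.3° → -26.3°, shortest Δλ = -137.6° (west) — does not cross 180°.
Total crossings: 1.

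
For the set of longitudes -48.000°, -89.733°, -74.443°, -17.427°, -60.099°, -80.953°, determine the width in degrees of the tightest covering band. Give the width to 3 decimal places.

72.306°

Sort the longitudes: -89.733°, -80.953°, -74.443°, -60.099°, -48.000°, -17.427°.
Eastward gaps between consecutive values (wrapping around): 8.780°, 6.510°, 14.344°, 12.099°, 30.573°, 287.694°.
Largest gap = 287.694° ⇒ minimal covering band is its complement: 360° − 287.694° = 72.306°.
Band runs from -89.733° eastward to -17.427°.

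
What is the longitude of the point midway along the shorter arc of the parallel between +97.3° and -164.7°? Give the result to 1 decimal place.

+146.3°

Signed shortest Δλ from +97.3° to -164.7° is +98.0°.
Midpoint longitude = +97.3° + (+98.0°)/2 = +97.3° + 49.0° = +146.3°.
(The naïve average (+97.3 + -164.7)/2 = -33.7° is on the wrong side of the globe.)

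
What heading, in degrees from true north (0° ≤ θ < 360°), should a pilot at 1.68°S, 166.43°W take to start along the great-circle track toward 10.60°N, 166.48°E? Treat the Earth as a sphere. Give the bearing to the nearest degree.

Δλ = 166.48 − -166.43 = 332.91°; wrapped into (−180°, 180°]: -27.09°.
θ = atan2( sin Δλ · cos φ₂ , cos φ₁ · sin φ₂ − sin φ₁ · cos φ₂ · cos Δλ )
  = atan2(-0.44762, 0.20953) = -64.916° → normalised to [0°, 360°): 295.084°.

295°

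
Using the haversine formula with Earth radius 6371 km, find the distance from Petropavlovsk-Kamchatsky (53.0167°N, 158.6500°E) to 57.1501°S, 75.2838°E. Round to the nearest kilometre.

Δλ = 75.2838 − 158.6500 = -83.3662°.
Δφ = -57.1501 − 53.0167 = -110.1668°.
a = sin²(Δφ/2) + cos φ₁ · cos φ₂ · sin²(Δλ/2) = 0.816689.
c = 2·atan2(√a, √(1−a)) = 2.25671 rad → d = 6371·c ≈ 14377.49 km.

14377 km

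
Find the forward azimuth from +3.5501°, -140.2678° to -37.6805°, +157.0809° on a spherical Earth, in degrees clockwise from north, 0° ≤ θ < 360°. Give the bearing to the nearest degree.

Δλ = 157.0809 − -140.2678 = 297.3487°; wrapped into (−180°, 180°]: -62.6513°.
θ = atan2( sin Δλ · cos φ₂ , cos φ₁ · sin φ₂ − sin φ₁ · cos φ₂ · cos Δλ )
  = atan2(-0.70297, -0.63260) = -131.984° → normalised to [0°, 360°): 228.016°.

228°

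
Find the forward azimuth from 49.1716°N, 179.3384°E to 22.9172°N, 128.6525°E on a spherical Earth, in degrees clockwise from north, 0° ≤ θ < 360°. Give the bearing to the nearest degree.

255°

Δλ = 128.6525 − 179.3384 = -50.6859°.
θ = atan2( sin Δλ · cos φ₂ , cos φ₁ · sin φ₂ − sin φ₁ · cos φ₂ · cos Δλ )
  = atan2(-0.71262, -0.18698) = -104.702° → normalised to [0°, 360°): 255.298°.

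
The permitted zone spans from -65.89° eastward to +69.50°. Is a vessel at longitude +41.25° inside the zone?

Yes

Band width going east from -65.89° to +69.50°: ((69.50 − -65.89) mod 360) = 135.39°.
Offset of +41.25° east of the west edge: ((41.25 − -65.89) mod 360) = 107.14°.
107.14° ≤ 135.39° ⇒ inside.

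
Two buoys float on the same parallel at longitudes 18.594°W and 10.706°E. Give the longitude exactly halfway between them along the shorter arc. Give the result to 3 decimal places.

3.944°W

Signed shortest Δλ from -18.594° to +10.706° is +29.300°.
Midpoint longitude = -18.594° + (+29.300°)/2 = -18.594° + 14.650° = -3.944°.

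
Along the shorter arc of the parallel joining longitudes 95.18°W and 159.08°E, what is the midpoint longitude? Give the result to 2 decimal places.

148.05°W

Signed shortest Δλ from -95.18° to +159.08° is -105.74°.
Midpoint longitude = -95.18° + (-105.74°)/2 = -95.18° − 52.87° = -148.05°.
(The naïve average (-95.18 + +159.08)/2 = 31.95° is on the wrong side of the globe.)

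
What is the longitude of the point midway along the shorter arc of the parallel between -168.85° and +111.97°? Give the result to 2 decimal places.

Signed shortest Δλ from -168.85° to +111.97° is -79.18°.
Midpoint longitude = -168.85° + (-79.18°)/2 = -168.85° − 39.59° = -208.44°.
Normalise into (−180°, 180°]: +151.56°.
(The naïve average (-168.85 + +111.97)/2 = -28.44° is on the wrong side of the globe.)

+151.56°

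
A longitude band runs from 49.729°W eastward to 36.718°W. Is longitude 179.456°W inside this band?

Band width going east from -49.729° to -36.718°: ((-36.718 − -49.729) mod 360) = 13.011°.
Offset of -179.456° east of the west edge: ((-179.456 − -49.729) mod 360) = 230.273°.
230.273° > 13.011° ⇒ outside.

No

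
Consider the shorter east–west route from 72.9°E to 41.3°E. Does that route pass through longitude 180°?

Signed shortest Δλ = ((41.3 − 72.9 + 180) mod 360) − 180 = -31.6°.
Going west by 31.6° from +72.9° reaches +41.3° without touching 180°.

No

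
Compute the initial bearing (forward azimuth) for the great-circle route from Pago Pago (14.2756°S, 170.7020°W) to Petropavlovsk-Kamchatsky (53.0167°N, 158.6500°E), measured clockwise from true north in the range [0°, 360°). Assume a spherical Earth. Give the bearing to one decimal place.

Δλ = 158.6500 − -170.7020 = 329.3520°; wrapped into (−180°, 180°]: -30.6480°.
θ = atan2( sin Δλ · cos φ₂ , cos φ₁ · sin φ₂ − sin φ₁ · cos φ₂ · cos Δλ )
  = atan2(-0.30666, 0.90177) = -18.782° → normalised to [0°, 360°): 341.218°.

341.2°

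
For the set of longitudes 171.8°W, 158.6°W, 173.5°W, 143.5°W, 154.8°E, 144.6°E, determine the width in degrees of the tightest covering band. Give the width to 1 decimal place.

71.9°

Sort the longitudes: -173.5°, -171.8°, -158.6°, -143.5°, +144.6°, +154.8°.
Eastward gaps between consecutive values (wrapping around): 1.7°, 13.2°, 15.1°, 288.1°, 10.2°, 31.7°.
Largest gap = 288.1° ⇒ minimal covering band is its complement: 360° − 288.1° = 71.9°.
Band runs from +144.6° eastward to -143.5°, crossing the antimeridian.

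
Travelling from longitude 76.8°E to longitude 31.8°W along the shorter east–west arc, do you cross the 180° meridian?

No

Signed shortest Δλ = ((-31.8 − 76.8 + 180) mod 360) − 180 = -108.6°.
Going west by 108.6° from +76.8° reaches -31.8° without touching 180°.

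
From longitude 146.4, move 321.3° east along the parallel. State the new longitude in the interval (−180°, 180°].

Start at +146.4°; shift +321.3° → +467.7°.
+467.7° lies outside (−180°, 180°]; subtract 360° → +107.7°.

+107.7°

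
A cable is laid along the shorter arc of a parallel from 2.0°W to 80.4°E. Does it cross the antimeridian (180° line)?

Signed shortest Δλ = ((80.4 − -2.0 + 180) mod 360) − 180 = 82.4°.
Going east by 82.4° from -2.0° reaches +80.4° without touching 180°.

No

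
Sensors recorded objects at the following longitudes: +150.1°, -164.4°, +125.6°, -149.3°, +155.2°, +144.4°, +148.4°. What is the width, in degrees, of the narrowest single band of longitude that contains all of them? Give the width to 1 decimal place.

85.1°

Sort the longitudes: -164.4°, -149.3°, +125.6°, +144.4°, +148.4°, +150.1°, +155.2°.
Eastward gaps between consecutive values (wrapping around): 15.1°, 274.9°, 18.8°, 4.0°, 1.7°, 5.1°, 40.4°.
Largest gap = 274.9° ⇒ minimal covering band is its complement: 360° − 274.9° = 85.1°.
Band runs from +125.6° eastward to -149.3°, crossing the antimeridian.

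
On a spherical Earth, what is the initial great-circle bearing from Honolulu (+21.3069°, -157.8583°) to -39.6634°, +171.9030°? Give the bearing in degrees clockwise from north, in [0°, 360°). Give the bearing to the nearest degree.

Δλ = 171.9030 − -157.8583 = 329.7613°; wrapped into (−180°, 180°]: -30.2387°.
θ = atan2( sin Δλ · cos φ₂ , cos φ₁ · sin φ₂ − sin φ₁ · cos φ₂ · cos Δλ )
  = atan2(-0.38768, -0.83631) = -155.130° → normalised to [0°, 360°): 204.870°.

205°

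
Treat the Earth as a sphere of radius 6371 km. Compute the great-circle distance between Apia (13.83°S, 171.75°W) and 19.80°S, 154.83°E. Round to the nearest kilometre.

3612 km

Δλ = 154.83 − -171.75 = 326.58°; wrapped into (−180°, 180°]: -33.42°.
Δφ = -19.80 − -13.83 = -5.97°.
a = sin²(Δφ/2) + cos φ₁ · cos φ₂ · sin²(Δλ/2) = 0.078241.
c = 2·atan2(√a, √(1−a)) = 0.56700 rad → d = 6371·c ≈ 3612.34 km.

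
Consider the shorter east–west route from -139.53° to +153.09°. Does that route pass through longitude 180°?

Naïve |153.09 − -139.53| = 292.62° > 180°, so the shorter arc goes the other way round — across 180°.
Signed shortest Δλ = ((153.09 − -139.53 + 180) mod 360) − 180 = -67.38°.
Going west by 67.38° from -139.53° passes through 180° before reaching +153.09°.

Yes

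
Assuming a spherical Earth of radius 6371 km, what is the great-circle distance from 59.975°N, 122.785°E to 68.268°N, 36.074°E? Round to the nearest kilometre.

Δλ = 36.074 − 122.785 = -86.711°.
Δφ = 68.268 − 59.975 = 8.293°.
a = sin²(Δφ/2) + cos φ₁ · cos φ₂ · sin²(Δλ/2) = 0.092550.
c = 2·atan2(√a, √(1−a)) = 0.61824 rad → d = 6371·c ≈ 3938.80 km.

3939 km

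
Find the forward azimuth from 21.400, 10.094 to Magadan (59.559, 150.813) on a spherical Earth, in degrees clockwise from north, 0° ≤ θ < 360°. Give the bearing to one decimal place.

Δλ = 150.813 − 10.094 = 140.719°.
θ = atan2( sin Δλ · cos φ₂ , cos φ₁ · sin φ₂ − sin φ₁ · cos φ₂ · cos Δλ )
  = atan2(0.32077, 0.94581) = 18.735° → normalised to [0°, 360°): 18.735°.

18.7°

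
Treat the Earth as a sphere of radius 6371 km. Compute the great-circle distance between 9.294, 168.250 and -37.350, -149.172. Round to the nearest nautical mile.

3683 nmi

Δλ = -149.172 − 168.250 = -317.422°; wrapped into (−180°, 180°]: 42.578°.
Δφ = -37.350 − 9.294 = -46.644°.
a = sin²(Δφ/2) + cos φ₁ · cos φ₂ · sin²(Δλ/2) = 0.260150.
c = 2·atan2(√a, √(1−a)) = 1.07048 rad → d = 6371·c ≈ 6820.06 km ≈ 3682.54 nmi.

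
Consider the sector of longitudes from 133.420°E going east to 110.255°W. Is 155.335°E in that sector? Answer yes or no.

Band width going east from +133.420° to -110.255°: ((-110.255 − 133.420) mod 360) = 116.325°.
Offset of +155.335° east of the west edge: ((155.335 − 133.420) mod 360) = 21.915°.
21.915° ≤ 116.325° ⇒ inside.

Yes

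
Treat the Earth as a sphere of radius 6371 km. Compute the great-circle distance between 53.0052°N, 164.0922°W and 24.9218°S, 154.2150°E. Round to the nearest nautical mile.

Δλ = 154.2150 − -164.0922 = 318.3072°; wrapped into (−180°, 180°]: -41.6928°.
Δφ = -24.9218 − 53.0052 = -77.9270°.
a = sin²(Δφ/2) + cos φ₁ · cos φ₂ · sin²(Δλ/2) = 0.464529.
c = 2·atan2(√a, √(1−a)) = 1.49980 rad → d = 6371·c ≈ 9555.20 km ≈ 5159.39 nmi.

5159 nmi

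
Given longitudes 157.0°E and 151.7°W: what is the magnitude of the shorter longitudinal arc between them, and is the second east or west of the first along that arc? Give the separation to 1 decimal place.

Raw difference: -151.7 − 157.0 = -308.7°.
Normalise into (−180°, 180°]: -308.7° + 360° = 51.3°.
Positive ⇒ the second point lies to the east; separation 51.3°.

51.3° east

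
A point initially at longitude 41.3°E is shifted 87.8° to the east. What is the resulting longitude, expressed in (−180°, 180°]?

Start at +41.3°; shift +87.8° → +129.1°.
+129.1° already lies in (−180°, 180°].

129.1°E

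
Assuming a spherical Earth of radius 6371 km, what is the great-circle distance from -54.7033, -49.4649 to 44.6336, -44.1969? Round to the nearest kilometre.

11057 km

Δλ = -44.1969 − -49.4649 = 5.2680°.
Δφ = 44.6336 − -54.7033 = 99.3369°.
a = sin²(Δφ/2) + cos φ₁ · cos φ₂ · sin²(Δλ/2) = 0.581988.
c = 2·atan2(√a, √(1−a)) = 1.73552 rad → d = 6371·c ≈ 11056.97 km.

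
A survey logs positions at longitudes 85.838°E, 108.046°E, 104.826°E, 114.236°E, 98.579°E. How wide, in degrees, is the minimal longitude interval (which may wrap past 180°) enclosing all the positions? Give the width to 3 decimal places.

Sort the longitudes: +85.838°, +98.579°, +104.826°, +108.046°, +114.236°.
Eastward gaps between consecutive values (wrapping around): 12.741°, 6.247°, 3.220°, 6.190°, 331.602°.
Largest gap = 331.602° ⇒ minimal covering band is its complement: 360° − 331.602° = 28.398°.
Band runs from +85.838° eastward to +114.236°.

28.398°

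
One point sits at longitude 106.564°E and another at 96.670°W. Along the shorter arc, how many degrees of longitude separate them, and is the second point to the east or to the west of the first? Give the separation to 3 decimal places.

156.766° east

Raw difference: -96.670 − 106.564 = -203.234°.
Normalise into (−180°, 180°]: -203.234° + 360° = 156.766°.
Positive ⇒ the second point lies to the east; separation 156.766°.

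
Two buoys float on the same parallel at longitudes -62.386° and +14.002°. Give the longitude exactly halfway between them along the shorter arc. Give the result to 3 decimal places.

Signed shortest Δλ from -62.386° to +14.002° is +76.388°.
Midpoint longitude = -62.386° + (+76.388°)/2 = -62.386° + 38.194° = -24.192°.

-24.192°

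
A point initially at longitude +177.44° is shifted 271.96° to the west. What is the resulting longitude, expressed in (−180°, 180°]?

-94.52°

Start at +177.44°; shift −271.96° → -94.52°.
-94.52° already lies in (−180°, 180°].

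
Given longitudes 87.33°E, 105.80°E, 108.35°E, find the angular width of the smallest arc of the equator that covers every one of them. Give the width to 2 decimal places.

21.02°

Sort the longitudes: +87.33°, +105.80°, +108.35°.
Eastward gaps between consecutive values (wrapping around): 18.47°, 2.55°, 338.98°.
Largest gap = 338.98° ⇒ minimal covering band is its complement: 360° − 338.98° = 21.02°.
Band runs from +87.33° eastward to +108.35°.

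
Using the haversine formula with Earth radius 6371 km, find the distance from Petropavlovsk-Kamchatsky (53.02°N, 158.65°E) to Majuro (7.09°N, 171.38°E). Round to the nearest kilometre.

Δλ = 171.38 − 158.65 = 12.73°.
Δφ = 7.09 − 53.02 = -45.93°.
a = sin²(Δφ/2) + cos φ₁ · cos φ₂ · sin²(Δλ/2) = 0.159568.
c = 2·atan2(√a, √(1−a)) = 0.82186 rad → d = 6371·c ≈ 5236.04 km.

5236 km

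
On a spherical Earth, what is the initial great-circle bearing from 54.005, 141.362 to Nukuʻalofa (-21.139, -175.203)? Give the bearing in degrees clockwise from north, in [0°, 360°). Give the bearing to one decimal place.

139.8°

Δλ = -175.203 − 141.362 = -316.565°; wrapped into (−180°, 180°]: 43.435°.
θ = atan2( sin Δλ · cos φ₂ , cos φ₁ · sin φ₂ − sin φ₁ · cos φ₂ · cos Δλ )
  = atan2(0.64127, -0.75992) = 139.840° → normalised to [0°, 360°): 139.840°.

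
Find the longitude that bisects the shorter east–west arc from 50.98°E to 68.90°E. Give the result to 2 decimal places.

59.94°E

Signed shortest Δλ from +50.98° to +68.90° is +17.92°.
Midpoint longitude = +50.98° + (+17.92°)/2 = +50.98° + 8.96° = +59.94°.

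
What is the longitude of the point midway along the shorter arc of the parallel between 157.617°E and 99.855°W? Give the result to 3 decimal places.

Signed shortest Δλ from +157.617° to -99.855° is +102.528°.
Midpoint longitude = +157.617° + (+102.528°)/2 = +157.617° + 51.264° = +208.881°.
Normalise into (−180°, 180°]: -151.119°.
(The naïve average (+157.617 + -99.855)/2 = 28.881° is on the wrong side of the globe.)

151.119°W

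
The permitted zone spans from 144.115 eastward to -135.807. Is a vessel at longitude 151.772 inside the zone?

Band width going east from +144.115° to -135.807°: ((-135.807 − 144.115) mod 360) = 80.078°.
Offset of +151.772° east of the west edge: ((151.772 − 144.115) mod 360) = 7.657°.
7.657° ≤ 80.078° ⇒ inside.

Yes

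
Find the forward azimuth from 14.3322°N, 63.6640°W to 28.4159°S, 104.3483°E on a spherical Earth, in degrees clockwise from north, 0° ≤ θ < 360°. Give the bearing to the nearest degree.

144°

Δλ = 104.3483 − -63.6640 = 168.0123°.
θ = atan2( sin Δλ · cos φ₂ , cos φ₁ · sin φ₂ − sin φ₁ · cos φ₂ · cos Δλ )
  = atan2(0.18268, -0.24809) = 143.634° → normalised to [0°, 360°): 143.634°.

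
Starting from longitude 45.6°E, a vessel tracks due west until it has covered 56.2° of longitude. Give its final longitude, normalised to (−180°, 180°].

10.6°W

Start at +45.6°; shift −56.2° → -10.6°.
-10.6° already lies in (−180°, 180°].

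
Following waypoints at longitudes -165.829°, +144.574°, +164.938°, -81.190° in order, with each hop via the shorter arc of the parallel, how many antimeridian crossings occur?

2

Leg 1: -165.829° → +144.574°, shortest Δλ = -49.597° (west) — crosses 180°.
Leg 2: +144.574° → +164.938°, shortest Δλ = 20.364° (east) — does not cross 180°.
Leg 3: +164.938° → -81.190°, shortest Δλ = 113.872° (east) — crosses 180°.
Total crossings: 2.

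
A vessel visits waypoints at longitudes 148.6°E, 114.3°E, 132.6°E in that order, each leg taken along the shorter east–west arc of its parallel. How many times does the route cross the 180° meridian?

0

Leg 1: +148.6° → +114.3°, shortest Δλ = -34.3° (west) — does not cross 180°.
Leg 2: +114.3° → +132.6°, shortest Δλ = 18.3° (east) — does not cross 180°.
Total crossings: 0.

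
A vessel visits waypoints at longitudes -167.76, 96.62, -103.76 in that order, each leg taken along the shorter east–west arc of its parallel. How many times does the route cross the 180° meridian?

2

Leg 1: -167.76° → +96.62°, shortest Δλ = -95.62° (west) — crosses 180°.
Leg 2: +96.62° → -103.76°, shortest Δλ = 159.62° (east) — crosses 180°.
Total crossings: 2.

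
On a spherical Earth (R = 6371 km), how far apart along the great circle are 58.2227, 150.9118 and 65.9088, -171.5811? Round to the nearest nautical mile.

1130 nmi

Δλ = -171.5811 − 150.9118 = -322.4929°; wrapped into (−180°, 180°]: 37.5071°.
Δφ = 65.9088 − 58.2227 = 7.6861°.
a = sin²(Δφ/2) + cos φ₁ · cos φ₂ · sin²(Δλ/2) = 0.026711.
c = 2·atan2(√a, √(1−a)) = 0.32834 rad → d = 6371·c ≈ 2091.86 km ≈ 1129.52 nmi.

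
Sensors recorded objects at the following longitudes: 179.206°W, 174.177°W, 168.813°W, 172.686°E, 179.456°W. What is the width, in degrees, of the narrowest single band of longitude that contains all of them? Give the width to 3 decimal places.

Sort the longitudes: -179.456°, -179.206°, -174.177°, -168.813°, +172.686°.
Eastward gaps between consecutive values (wrapping around): 0.250°, 5.029°, 5.364°, 341.499°, 7.858°.
Largest gap = 341.499° ⇒ minimal covering band is its complement: 360° − 341.499° = 18.501°.
Band runs from +172.686° eastward to -168.813°, crossing the antimeridian.

18.501°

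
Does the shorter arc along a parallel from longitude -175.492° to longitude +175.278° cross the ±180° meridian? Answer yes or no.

Yes

Naïve |175.278 − -175.492| = 350.77° > 180°, so the shorter arc goes the other way round — across 180°.
Signed shortest Δλ = ((175.278 − -175.492 + 180) mod 360) − 180 = -9.23°.
Going west by 9.23° from -175.492° passes through 180° before reaching +175.278°.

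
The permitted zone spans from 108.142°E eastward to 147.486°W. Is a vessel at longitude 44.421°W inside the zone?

Band width going east from +108.142° to -147.486°: ((-147.486 − 108.142) mod 360) = 104.372°.
Offset of -44.421° east of the west edge: ((-44.421 − 108.142) mod 360) = 207.437°.
207.437° > 104.372° ⇒ outside.

No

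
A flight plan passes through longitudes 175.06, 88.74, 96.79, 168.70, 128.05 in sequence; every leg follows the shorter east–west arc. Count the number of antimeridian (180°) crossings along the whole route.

0

Leg 1: +175.06° → +88.74°, shortest Δλ = -86.32° (west) — does not cross 180°.
Leg 2: +88.74° → +96.79°, shortest Δλ = 8.05° (east) — does not cross 180°.
Leg 3: +96.79° → +168.70°, shortest Δλ = 71.91° (east) — does not cross 180°.
Leg 4: +168.70° → +128.05°, shortest Δλ = -40.65° (west) — does not cross 180°.
Total crossings: 0.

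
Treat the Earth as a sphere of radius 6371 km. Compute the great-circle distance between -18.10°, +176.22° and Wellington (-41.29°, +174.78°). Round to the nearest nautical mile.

1394 nmi

Δλ = 174.78 − 176.22 = -1.44°.
Δφ = -41.29 − -18.10 = -23.19°.
a = sin²(Δφ/2) + cos φ₁ · cos φ₂ · sin²(Δλ/2) = 0.040511.
c = 2·atan2(√a, √(1−a)) = 0.40531 rad → d = 6371·c ≈ 2582.26 km ≈ 1394.31 nmi.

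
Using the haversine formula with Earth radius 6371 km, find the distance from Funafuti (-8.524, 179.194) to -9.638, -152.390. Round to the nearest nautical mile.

Δλ = -152.390 − 179.194 = -331.584°; wrapped into (−180°, 180°]: 28.416°.
Δφ = -9.638 − -8.524 = -1.114°.
a = sin²(Δφ/2) + cos φ₁ · cos φ₂ · sin²(Δλ/2) = 0.058830.
c = 2·atan2(√a, √(1−a)) = 0.48999 rad → d = 6371·c ≈ 3121.70 km ≈ 1685.58 nmi.

1686 nmi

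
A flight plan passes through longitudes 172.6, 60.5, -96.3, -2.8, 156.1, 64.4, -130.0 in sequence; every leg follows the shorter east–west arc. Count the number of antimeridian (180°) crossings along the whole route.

1

Leg 1: +172.6° → +60.5°, shortest Δλ = -112.1° (west) — does not cross 180°.
Leg 2: +60.5° → -96.3°, shortest Δλ = -156.8° (west) — does not cross 180°.
Leg 3: -96.3° → -2.8°, shortest Δλ = 93.5° (east) — does not cross 180°.
Leg 4: -2.8° → +156.1°, shortest Δλ = 158.9° (east) — does not cross 180°.
Leg 5: +156.1° → +64.4°, shortest Δλ = -91.7° (west) — does not cross 180°.
Leg 6: +64.4° → -130.0°, shortest Δλ = 165.6° (east) — crosses 180°.
Total crossings: 1.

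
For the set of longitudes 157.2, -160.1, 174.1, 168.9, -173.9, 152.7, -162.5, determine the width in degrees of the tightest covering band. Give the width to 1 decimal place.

Sort the longitudes: -173.9°, -162.5°, -160.1°, +152.7°, +157.2°, +168.9°, +174.1°.
Eastward gaps between consecutive values (wrapping around): 11.4°, 2.4°, 312.8°, 4.5°, 11.7°, 5.2°, 12.0°.
Largest gap = 312.8° ⇒ minimal covering band is its complement: 360° − 312.8° = 47.2°.
Band runs from +152.7° eastward to -160.1°, crossing the antimeridian.

47.2°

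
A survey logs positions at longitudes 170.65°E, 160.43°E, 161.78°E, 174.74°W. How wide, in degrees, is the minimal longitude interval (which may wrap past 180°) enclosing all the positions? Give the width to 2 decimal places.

24.83°

Sort the longitudes: -174.74°, +160.43°, +161.78°, +170.65°.
Eastward gaps between consecutive values (wrapping around): 335.17°, 1.35°, 8.87°, 14.61°.
Largest gap = 335.17° ⇒ minimal covering band is its complement: 360° − 335.17° = 24.83°.
Band runs from +160.43° eastward to -174.74°, crossing the antimeridian.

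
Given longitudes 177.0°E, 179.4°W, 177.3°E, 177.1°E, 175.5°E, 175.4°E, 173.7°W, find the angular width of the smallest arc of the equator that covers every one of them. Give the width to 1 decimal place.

Sort the longitudes: -179.4°, -173.7°, +175.4°, +175.5°, +177.0°, +177.1°, +177.3°.
Eastward gaps between consecutive values (wrapping around): 5.7°, 349.1°, 0.1°, 1.5°, 0.1°, 0.2°, 3.3°.
Largest gap = 349.1° ⇒ minimal covering band is its complement: 360° − 349.1° = 10.9°.
Band runs from +175.4° eastward to -173.7°, crossing the antimeridian.

10.9°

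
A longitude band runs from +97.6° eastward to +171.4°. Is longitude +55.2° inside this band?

Band width going east from +97.6° to +171.4°: ((171.4 − 97.6) mod 360) = 73.8°.
Offset of +55.2° east of the west edge: ((55.2 − 97.6) mod 360) = 317.6°.
317.6° > 73.8° ⇒ outside.

No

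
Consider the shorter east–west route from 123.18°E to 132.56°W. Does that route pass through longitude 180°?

Yes

Naïve |-132.56 − 123.18| = 255.74° > 180°, so the shorter arc goes the other way round — across 180°.
Signed shortest Δλ = ((-132.56 − 123.18 + 180) mod 360) − 180 = 104.26°.
Going east by 104.26° from +123.18° passes through 180° before reaching -132.56°.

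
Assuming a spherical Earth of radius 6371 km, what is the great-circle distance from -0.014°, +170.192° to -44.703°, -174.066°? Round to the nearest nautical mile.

Δλ = -174.066 − 170.192 = -344.258°; wrapped into (−180°, 180°]: 15.742°.
Δφ = -44.703 − -0.014 = -44.689°.
a = sin²(Δφ/2) + cos φ₁ · cos φ₂ · sin²(Δλ/2) = 0.157862.
c = 2·atan2(√a, √(1−a)) = 0.81719 rad → d = 6371·c ≈ 5206.29 km ≈ 2811.17 nmi.

2811 nmi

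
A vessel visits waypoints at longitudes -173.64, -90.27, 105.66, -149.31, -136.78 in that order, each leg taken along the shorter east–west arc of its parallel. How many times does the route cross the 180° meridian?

Leg 1: -173.64° → -90.27°, shortest Δλ = 83.37° (east) — does not cross 180°.
Leg 2: -90.27° → +105.66°, shortest Δλ = -164.07° (west) — crosses 180°.
Leg 3: +105.66° → -149.31°, shortest Δλ = 105.03° (east) — crosses 180°.
Leg 4: -149.31° → -136.78°, shortest Δλ = 12.53° (east) — does not cross 180°.
Total crossings: 2.

2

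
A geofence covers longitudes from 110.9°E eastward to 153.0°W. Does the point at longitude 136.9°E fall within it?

Yes

Band width going east from +110.9° to -153.0°: ((-153.0 − 110.9) mod 360) = 96.1°.
Offset of +136.9° east of the west edge: ((136.9 − 110.9) mod 360) = 26.0°.
26.0° ≤ 96.1° ⇒ inside.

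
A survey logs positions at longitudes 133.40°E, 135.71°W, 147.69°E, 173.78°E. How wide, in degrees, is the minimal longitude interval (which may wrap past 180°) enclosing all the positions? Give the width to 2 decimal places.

Sort the longitudes: -135.71°, +133.40°, +147.69°, +173.78°.
Eastward gaps between consecutive values (wrapping around): 269.11°, 14.29°, 26.09°, 50.51°.
Largest gap = 269.11° ⇒ minimal covering band is its complement: 360° − 269.11° = 90.89°.
Band runs from +133.40° eastward to -135.71°, crossing the antimeridian.

90.89°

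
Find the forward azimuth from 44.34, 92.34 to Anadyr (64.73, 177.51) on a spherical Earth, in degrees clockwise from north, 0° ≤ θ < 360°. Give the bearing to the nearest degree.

34°

Δλ = 177.51 − 92.34 = 85.17°.
θ = atan2( sin Δλ · cos φ₂ , cos φ₁ · sin φ₂ − sin φ₁ · cos φ₂ · cos Δλ )
  = atan2(0.42537, 0.62164) = 34.382° → normalised to [0°, 360°): 34.382°.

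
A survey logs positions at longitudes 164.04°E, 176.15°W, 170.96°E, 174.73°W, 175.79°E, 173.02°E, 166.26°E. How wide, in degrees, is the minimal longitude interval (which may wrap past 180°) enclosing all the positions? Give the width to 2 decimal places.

21.23°

Sort the longitudes: -176.15°, -174.73°, +164.04°, +166.26°, +170.96°, +173.02°, +175.79°.
Eastward gaps between consecutive values (wrapping around): 1.42°, 338.77°, 2.22°, 4.70°, 2.06°, 2.77°, 8.06°.
Largest gap = 338.77° ⇒ minimal covering band is its complement: 360° − 338.77° = 21.23°.
Band runs from +164.04° eastward to -174.73°, crossing the antimeridian.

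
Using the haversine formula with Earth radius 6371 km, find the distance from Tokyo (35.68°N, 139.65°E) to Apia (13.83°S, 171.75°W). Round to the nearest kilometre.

7509 km

Δλ = -171.75 − 139.65 = -311.40°; wrapped into (−180°, 180°]: 48.60°.
Δφ = -13.83 − 35.68 = -49.51°.
a = sin²(Δφ/2) + cos φ₁ · cos φ₂ · sin²(Δλ/2) = 0.308911.
c = 2·atan2(√a, √(1−a)) = 1.17864 rad → d = 6371·c ≈ 7509.14 km.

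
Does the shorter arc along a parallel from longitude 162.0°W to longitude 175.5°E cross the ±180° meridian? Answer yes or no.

Naïve |175.5 − -162.0| = 337.5° > 180°, so the shorter arc goes the other way round — across 180°.
Signed shortest Δλ = ((175.5 − -162.0 + 180) mod 360) − 180 = -22.5°.
Going west by 22.5° from -162.0° passes through 180° before reaching +175.5°.

Yes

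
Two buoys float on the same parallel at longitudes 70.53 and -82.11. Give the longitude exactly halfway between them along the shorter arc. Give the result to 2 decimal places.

-5.79°

Signed shortest Δλ from +70.53° to -82.11° is -152.64°.
Midpoint longitude = +70.53° + (-152.64°)/2 = +70.53° − 76.32° = -5.79°.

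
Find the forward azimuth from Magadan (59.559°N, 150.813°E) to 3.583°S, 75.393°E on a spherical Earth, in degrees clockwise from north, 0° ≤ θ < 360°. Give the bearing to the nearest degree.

256°

Δλ = 75.393 − 150.813 = -75.420°.
θ = atan2( sin Δλ · cos φ₂ , cos φ₁ · sin φ₂ − sin φ₁ · cos φ₂ · cos Δλ )
  = atan2(-0.96591, -0.24827) = -104.415° → normalised to [0°, 360°): 255.585°.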